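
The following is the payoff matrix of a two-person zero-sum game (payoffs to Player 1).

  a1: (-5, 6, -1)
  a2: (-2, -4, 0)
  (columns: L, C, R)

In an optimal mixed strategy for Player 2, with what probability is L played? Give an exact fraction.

10/13

Row minima: a1 → -5, a2 → -4; maximin = -4.
Column maxima: L → -2, C → 6, R → 0; minimax = -2.
-4 ≠ -2, so there is no saddle point; optimal play is mixed.
R is strictly dominated by L (it gives Player 1 strictly more in every row), so Player 2 never plays it.
On the remaining 2×2 (a1, a2 vs L, C):
Let Player 1 play a1 with probability p. Expected payoff against L: (-5)p + (-2)(1−p) = −3p − 2; against C: 6p + (-4)(1−p) = 10p − 4.
Setting these equal: −3p − 2 = 10p − 4 ⇒ −13p = -2 ⇒ p = 2/13, and the value is (-3)·(2/13) − 2 = -32/13.
For Player 2: with q = P(L), equating a1's and a2's payoffs gives −11q + 6 = 2q − 4 ⇒ q = 10/13.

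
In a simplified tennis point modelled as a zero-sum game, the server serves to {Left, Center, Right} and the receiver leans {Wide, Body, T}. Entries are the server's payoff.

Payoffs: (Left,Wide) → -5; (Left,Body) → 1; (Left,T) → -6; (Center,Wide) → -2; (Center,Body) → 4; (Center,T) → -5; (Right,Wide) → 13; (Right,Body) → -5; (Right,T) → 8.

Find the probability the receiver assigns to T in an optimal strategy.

Row minima: Left → -6, Center → -5, Right → -5; maximin = -5.
Column maxima: Wide → 13, Body → 4, T → 8; minimax = 4.
-5 ≠ 4, so there is no saddle point; optimal play is mixed.
Left is strictly dominated by Center, so the server never plays it.
Wide is strictly dominated by T (it gives the server strictly more in every row), so the receiver never plays it.
On the remaining 2×2 (Center, Right vs Body, T):
Let the server play Center with probability p. Expected payoff against Body: 4p + (-5)(1−p) = 9p − 5; against T: (-5)p + 8(1−p) = −13p + 8.
Setting these equal: 9p − 5 = −13p + 8 ⇒ 22p = 13 ⇒ p = 13/22, and the value is (9)·(13/22) − 5 = 7/22.
For the receiver: with q = P(Body), equating Center's and Right's payoffs gives 9q − 5 = −13q + 8 ⇒ q = 13/22.

9/22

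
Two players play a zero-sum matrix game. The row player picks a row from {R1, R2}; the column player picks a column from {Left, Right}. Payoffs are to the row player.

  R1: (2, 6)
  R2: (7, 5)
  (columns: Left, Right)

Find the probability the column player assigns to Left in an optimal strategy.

1/6

Row minima: R1 → 2, R2 → 5; maximin = 5.
Column maxima: Left → 7, Right → 6; minimax = 6.
5 ≠ 6, so there is no saddle point; optimal play is mixed.
Let the row player play R1 with probability p. Expected payoff against Left: 2p + 7(1−p) = −5p + 7; against Right: 6p + 5(1−p) = p + 5.
Setting these equal: −5p + 7 = p + 5 ⇒ −6p = -2 ⇒ p = 1/3, and the value is (-5)·(1/3) + 7 = 16/3.
For the column player: with q = P(Left), equating R1's and R2's payoffs gives −4q + 6 = 2q + 5 ⇒ q = 1/6.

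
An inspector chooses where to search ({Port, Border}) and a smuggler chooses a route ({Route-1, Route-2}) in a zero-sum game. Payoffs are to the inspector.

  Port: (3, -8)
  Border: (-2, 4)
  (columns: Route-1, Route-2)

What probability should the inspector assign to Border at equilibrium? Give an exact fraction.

11/17

Row minima: Port → -8, Border → -2; maximin = -2.
Column maxima: Route-1 → 3, Route-2 → 4; minimax = 3.
-2 ≠ 3, so there is no saddle point; optimal play is mixed.
Let the inspector play Port with probability p. Expected payoff against Route-1: 3p + (-2)(1−p) = 5p − 2; against Route-2: (-8)p + 4(1−p) = −12p + 4.
Setting these equal: 5p − 2 = −12p + 4 ⇒ 17p = 6 ⇒ p = 6/17, and the value is (5)·(6/17) − 2 = -4/17.
For the smuggler: with q = P(Route-1), equating Port's and Border's payoffs gives 11q − 8 = −6q + 4 ⇒ q = 12/17.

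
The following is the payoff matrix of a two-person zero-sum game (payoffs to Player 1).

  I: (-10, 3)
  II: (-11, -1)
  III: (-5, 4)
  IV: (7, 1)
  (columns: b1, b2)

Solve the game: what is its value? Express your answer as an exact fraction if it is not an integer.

11/5

Row minima: I → -10, II → -11, III → -5, IV → 1; maximin = 1.
Column maxima: b1 → 7, b2 → 4; minimax = 4.
1 ≠ 4, so there is no saddle point; optimal play is mixed.
I is strictly dominated by III, so Player 1 never plays it.
II is strictly dominated by III, so Player 1 never plays it.
On the remaining 2×2 (III, IV vs b1, b2):
Let Player 1 play III with probability p. Expected payoff against b1: (-5)p + 7(1−p) = −12p + 7; against b2: 4p + 1(1−p) = 3p + 1.
Setting these equal: −12p + 7 = 3p + 1 ⇒ −15p = -6 ⇒ p = 2/5, and the value is (-12)·(2/5) + 7 = 11/5.
For Player 2: with q = P(b1), equating III's and IV's payoffs gives −9q + 4 = 6q + 1 ⇒ q = 1/5.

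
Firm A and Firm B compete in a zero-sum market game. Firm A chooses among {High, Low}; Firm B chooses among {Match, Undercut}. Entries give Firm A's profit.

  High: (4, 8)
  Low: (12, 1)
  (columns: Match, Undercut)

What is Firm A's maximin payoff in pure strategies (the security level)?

4

Row minima: High → 4, Low → 1.
The best of these is 4.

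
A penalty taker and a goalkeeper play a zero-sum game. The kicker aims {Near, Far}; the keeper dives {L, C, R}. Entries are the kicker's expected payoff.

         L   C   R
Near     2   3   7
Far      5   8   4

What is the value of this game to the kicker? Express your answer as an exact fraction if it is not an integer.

Row minima: Near → 2, Far → 4; maximin = 4.
Column maxima: L → 5, C → 8, R → 7; minimax = 5.
4 ≠ 5, so there is no saddle point; optimal play is mixed.
C is strictly dominated by L (it gives the kicker strictly more in every row), so the keeper never plays it.
On the remaining 2×2 (Near, Far vs L, R):
Let the kicker play Near with probability p. Expected payoff against L: 2p + 5(1−p) = −3p + 5; against R: 7p + 4(1−p) = 3p + 4.
Setting these equal: −3p + 5 = 3p + 4 ⇒ −6p = -1 ⇒ p = 1/6, and the value is (-3)·(1/6) + 5 = 9/2.
For the keeper: with q = P(L), equating Near's and Far's payoffs gives −5q + 7 = q + 4 ⇒ q = 1/2.

9/2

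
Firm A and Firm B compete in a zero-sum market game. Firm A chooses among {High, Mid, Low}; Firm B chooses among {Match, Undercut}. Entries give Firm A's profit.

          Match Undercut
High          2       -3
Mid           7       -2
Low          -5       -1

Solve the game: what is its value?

Row minima: High → -3, Mid → -2, Low → -5; maximin = -2.
Column maxima: Match → 7, Undercut → -1; minimax = -1.
-2 ≠ -1, so there is no saddle point; optimal play is mixed.
High is strictly dominated by Mid, so Firm A never plays it.
On the remaining 2×2 (Mid, Low vs Match, Undercut):
Let Firm A play Mid with probability p. Expected payoff against Match: 7p + (-5)(1−p) = 12p − 5; against Undercut: (-2)p + (-1)(1−p) = −p − 1.
Setting these equal: 12p − 5 = −p − 1 ⇒ 13p = 4 ⇒ p = 4/13, and the value is (12)·(4/13) − 5 = -17/13.
For Firm B: with q = P(Match), equating Mid's and Low's payoffs gives 9q − 2 = −4q − 1 ⇒ q = 1/13.

-17/13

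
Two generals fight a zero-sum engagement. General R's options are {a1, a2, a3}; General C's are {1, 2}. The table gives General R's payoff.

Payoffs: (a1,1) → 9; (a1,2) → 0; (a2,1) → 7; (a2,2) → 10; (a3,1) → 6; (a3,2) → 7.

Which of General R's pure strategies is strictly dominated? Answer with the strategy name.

a3

a2 gives a strictly higher payoff than a3 against every column: 7 > 6, 10 > 7.
So a3 is strictly dominated and General R never plays it.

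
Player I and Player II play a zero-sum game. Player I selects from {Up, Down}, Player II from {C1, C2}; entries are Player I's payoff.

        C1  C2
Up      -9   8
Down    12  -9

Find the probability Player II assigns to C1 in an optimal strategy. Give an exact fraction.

17/38

Row minima: Up → -9, Down → -9; maximin = -9.
Column maxima: C1 → 12, C2 → 8; minimax = 8.
-9 ≠ 8, so there is no saddle point; optimal play is mixed.
Let Player I play Up with probability p. Expected payoff against C1: (-9)p + 12(1−p) = −21p + 12; against C2: 8p + (-9)(1−p) = 17p − 9.
Setting these equal: −21p + 12 = 17p − 9 ⇒ −38p = -21 ⇒ p = 21/38, and the value is (-21)·(21/38) + 12 = 15/38.
For Player II: with q = P(C1), equating Up's and Down's payoffs gives −17q + 8 = 21q − 9 ⇒ q = 17/38.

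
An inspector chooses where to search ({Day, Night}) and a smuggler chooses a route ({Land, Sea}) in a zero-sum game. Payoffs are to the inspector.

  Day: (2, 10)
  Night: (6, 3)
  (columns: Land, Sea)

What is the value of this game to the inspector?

Row minima: Day → 2, Night → 3; maximin = 3.
Column maxima: Land → 6, Sea → 10; minimax = 6.
3 ≠ 6, so there is no saddle point; optimal play is mixed.
Let the inspector play Day with probability p. Expected payoff against Land: 2p + 6(1−p) = −4p + 6; against Sea: 10p + 3(1−p) = 7p + 3.
Setting these equal: −4p + 6 = 7p + 3 ⇒ −11p = -3 ⇒ p = 3/11, and the value is (-4)·(3/11) + 6 = 54/11.
For the smuggler: with q = P(Land), equating Day's and Night's payoffs gives −8q + 10 = 3q + 3 ⇒ q = 7/11.

54/11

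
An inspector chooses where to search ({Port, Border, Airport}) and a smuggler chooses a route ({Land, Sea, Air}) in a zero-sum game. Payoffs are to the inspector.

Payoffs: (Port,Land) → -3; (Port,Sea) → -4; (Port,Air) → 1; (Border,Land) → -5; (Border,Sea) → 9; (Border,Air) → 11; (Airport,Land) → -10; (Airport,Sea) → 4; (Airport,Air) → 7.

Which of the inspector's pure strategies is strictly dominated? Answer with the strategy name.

Border gives a strictly higher payoff than Airport against every column: -5 > -10, 9 > 4, 11 > 7.
So Airport is strictly dominated and the inspector never plays it.

Airport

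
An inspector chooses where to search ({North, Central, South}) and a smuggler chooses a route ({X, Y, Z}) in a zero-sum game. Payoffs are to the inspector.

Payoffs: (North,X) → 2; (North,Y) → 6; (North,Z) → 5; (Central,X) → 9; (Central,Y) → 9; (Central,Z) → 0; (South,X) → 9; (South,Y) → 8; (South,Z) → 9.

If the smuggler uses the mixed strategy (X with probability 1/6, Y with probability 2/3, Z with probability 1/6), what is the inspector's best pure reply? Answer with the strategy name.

Expected payoff of North: (1/6)·2 + (2/3)·6 + (1/6)·5 = 31/6.
Expected payoff of Central: (1/6)·9 + (2/3)·9 + (1/6)·0 = 15/2.
Expected payoff of South: (1/6)·9 + (2/3)·8 + (1/6)·9 = 25/3.
The largest is 25/3, so the inspector's best response is South.

South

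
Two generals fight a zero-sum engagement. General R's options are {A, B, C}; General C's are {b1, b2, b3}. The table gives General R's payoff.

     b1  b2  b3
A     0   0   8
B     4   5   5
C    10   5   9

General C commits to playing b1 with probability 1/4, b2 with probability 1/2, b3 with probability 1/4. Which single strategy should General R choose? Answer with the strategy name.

C

Expected payoff of A: (1/4)·0 + (1/2)·0 + (1/4)·8 = 2.
Expected payoff of B: (1/4)·4 + (1/2)·5 + (1/4)·5 = 19/4.
Expected payoff of C: (1/4)·10 + (1/2)·5 + (1/4)·9 = 29/4.
The largest is 29/4, so General R's best response is C.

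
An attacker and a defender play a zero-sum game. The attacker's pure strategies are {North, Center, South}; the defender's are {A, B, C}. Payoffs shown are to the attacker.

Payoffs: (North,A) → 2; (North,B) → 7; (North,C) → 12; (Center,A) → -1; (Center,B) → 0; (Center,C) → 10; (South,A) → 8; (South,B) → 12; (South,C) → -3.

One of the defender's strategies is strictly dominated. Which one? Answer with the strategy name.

B

A holds the attacker's payoff strictly below B in every row: 2 < 7, -1 < 0, 8 < 12.
So B is strictly dominated for the defender.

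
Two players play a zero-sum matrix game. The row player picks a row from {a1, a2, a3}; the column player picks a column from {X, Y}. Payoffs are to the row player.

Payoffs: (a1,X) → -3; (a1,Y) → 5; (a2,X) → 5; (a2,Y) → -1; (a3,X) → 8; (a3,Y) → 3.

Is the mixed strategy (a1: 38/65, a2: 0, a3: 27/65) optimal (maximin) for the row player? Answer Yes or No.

Against X this mix gives (38/65)·(-3) + (27/65)·8 = 102/65.
Against Y this mix gives (38/65)·5 + (27/65)·3 = 271/65.
The column player will play X, holding the row player to 102/65. Shifting weight toward the row that does better against X would raise this floor (the equalizing mix achieves 49/13 against both X and Y), so the proposed strategy is not optimal.

No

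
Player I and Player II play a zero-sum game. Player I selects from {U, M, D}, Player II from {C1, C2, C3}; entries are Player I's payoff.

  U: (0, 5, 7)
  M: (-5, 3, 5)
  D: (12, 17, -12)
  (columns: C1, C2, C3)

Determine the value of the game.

84/31

Row minima: U → 0, M → -5, D → -12; maximin = 0.
Column maxima: C1 → 12, C2 → 17, C3 → 7; minimax = 7.
0 ≠ 7, so there is no saddle point; optimal play is mixed.
M is strictly dominated by U, so Player I never plays it.
C2 is strictly dominated by C1 (it gives Player I strictly more in every row), so Player II never plays it.
On the remaining 2×2 (U, D vs C1, C3):
Let Player I play U with probability p. Expected payoff against C1: 0p + 12(1−p) = −12p + 12; against C3: 7p + (-12)(1−p) = 19p − 12.
Setting these equal: −12p + 12 = 19p − 12 ⇒ −31p = -24 ⇒ p = 24/31, and the value is (-12)·(24/31) + 12 = 84/31.
For Player II: with q = P(C1), equating U's and D's payoffs gives −7q + 7 = 24q − 12 ⇒ q = 19/31.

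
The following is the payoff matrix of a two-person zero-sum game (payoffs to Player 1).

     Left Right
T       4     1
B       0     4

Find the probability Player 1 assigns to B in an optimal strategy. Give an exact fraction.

3/7

Row minima: T → 1, B → 0; maximin = 1.
Column maxima: Left → 4, Right → 4; minimax = 4.
1 ≠ 4, so there is no saddle point; optimal play is mixed.
Let Player 1 play T with probability p. Expected payoff against Left: 4p + 0(1−p) = 4p; against Right: 1p + 4(1−p) = −3p + 4.
Setting these equal: 4p = −3p + 4 ⇒ 7p = 4 ⇒ p = 4/7, and the value is (4)·(4/7) = 16/7.
For Player 2: with q = P(Left), equating T's and B's payoffs gives 3q + 1 = −4q + 4 ⇒ q = 3/7.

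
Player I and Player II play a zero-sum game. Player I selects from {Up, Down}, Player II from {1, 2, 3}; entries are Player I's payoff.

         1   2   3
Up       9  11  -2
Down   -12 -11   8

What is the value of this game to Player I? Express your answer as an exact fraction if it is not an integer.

48/31

Row minima: Up → -2, Down → -12; maximin = -2.
Column maxima: 1 → 9, 2 → 11, 3 → 8; minimax = 8.
-2 ≠ 8, so there is no saddle point; optimal play is mixed.
2 is strictly dominated by 1 (it gives Player I strictly more in every row), so Player II never plays it.
On the remaining 2×2 (Up, Down vs 1, 3):
Let Player I play Up with probability p. Expected payoff against 1: 9p + (-12)(1−p) = 21p − 12; against 3: (-2)p + 8(1−p) = −10p + 8.
Setting these equal: 21p − 12 = −10p + 8 ⇒ 31p = 20 ⇒ p = 20/31, and the value is (21)·(20/31) − 12 = 48/31.
For Player II: with q = P(1), equating Up's and Down's payoffs gives 11q − 2 = −20q + 8 ⇒ q = 10/31.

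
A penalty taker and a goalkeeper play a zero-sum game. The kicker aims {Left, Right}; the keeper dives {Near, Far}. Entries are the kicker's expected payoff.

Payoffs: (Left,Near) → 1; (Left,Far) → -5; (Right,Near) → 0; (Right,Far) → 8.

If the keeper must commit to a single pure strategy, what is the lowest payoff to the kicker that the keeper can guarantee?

1

Column maxima: Near → 1, Far → 8.
The smallest of these is 1.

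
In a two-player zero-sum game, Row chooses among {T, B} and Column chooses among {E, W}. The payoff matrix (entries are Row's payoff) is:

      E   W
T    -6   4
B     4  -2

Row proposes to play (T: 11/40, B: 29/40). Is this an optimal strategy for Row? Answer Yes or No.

No

Against E this mix gives (11/40)·(-6) + (29/40)·4 = 5/4.
Against W this mix gives (11/40)·4 + (29/40)·(-2) = -7/20.
Column will play W, holding Row to -7/20. Shifting weight toward the row that does better against W would raise this floor (the equalizing mix achieves 1/4 against both W and E), so the proposed strategy is not optimal.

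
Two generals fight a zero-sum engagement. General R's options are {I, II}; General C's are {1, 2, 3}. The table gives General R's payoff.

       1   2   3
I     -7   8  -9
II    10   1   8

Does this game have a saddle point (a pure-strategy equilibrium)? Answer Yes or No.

No

Row minima: I → -9, II → 1; maximin = 1.
Column maxima: 1 → 10, 2 → 8, 3 → 8; minimax = 8.
1 ≠ 8, so no pure-strategy equilibrium exists.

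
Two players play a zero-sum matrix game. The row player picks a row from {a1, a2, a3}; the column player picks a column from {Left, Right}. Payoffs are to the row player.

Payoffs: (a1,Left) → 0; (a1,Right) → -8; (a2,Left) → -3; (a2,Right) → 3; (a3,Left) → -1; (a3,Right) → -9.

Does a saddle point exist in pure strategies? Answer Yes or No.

Row minima: a1 → -8, a2 → -3, a3 → -9; maximin = -3.
Column maxima: Left → 0, Right → 3; minimax = 0.
-3 ≠ 0, so no pure-strategy equilibrium exists.

No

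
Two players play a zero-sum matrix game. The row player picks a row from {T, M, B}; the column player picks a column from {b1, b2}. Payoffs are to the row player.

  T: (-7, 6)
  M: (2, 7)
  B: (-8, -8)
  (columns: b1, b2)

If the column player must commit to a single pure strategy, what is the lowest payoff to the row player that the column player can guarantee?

2

Column maxima: b1 → 2, b2 → 7.
The smallest of these is 2.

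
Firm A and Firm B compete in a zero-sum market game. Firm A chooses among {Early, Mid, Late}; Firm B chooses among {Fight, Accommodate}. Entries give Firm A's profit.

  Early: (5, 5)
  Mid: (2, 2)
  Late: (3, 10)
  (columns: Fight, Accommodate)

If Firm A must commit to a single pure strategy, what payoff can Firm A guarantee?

Row minima: Early → 5, Mid → 2, Late → 3.
The best of these is 5.

5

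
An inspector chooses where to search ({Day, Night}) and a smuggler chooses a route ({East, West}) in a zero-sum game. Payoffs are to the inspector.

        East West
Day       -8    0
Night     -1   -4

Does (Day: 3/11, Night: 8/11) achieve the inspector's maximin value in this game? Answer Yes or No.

Yes

Against East this mix gives (3/11)·(-8) + (8/11)·(-1) = -32/11.
Against West this mix gives (3/11)·0 + (8/11)·(-4) = -32/11.
All of the smuggler's active replies (East, West) yield -32/11, and no column does worse for the inspector. The mix makes the smuggler indifferent and guarantees -32/11, so it is optimal.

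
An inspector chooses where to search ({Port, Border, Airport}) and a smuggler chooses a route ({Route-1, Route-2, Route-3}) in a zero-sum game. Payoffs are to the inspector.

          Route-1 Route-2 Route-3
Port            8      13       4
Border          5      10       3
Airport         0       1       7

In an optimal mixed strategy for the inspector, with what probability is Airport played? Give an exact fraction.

Row minima: Port → 4, Border → 3, Airport → 0; maximin = 4.
Column maxima: Route-1 → 8, Route-2 → 13, Route-3 → 7; minimax = 7.
4 ≠ 7, so there is no saddle point; optimal play is mixed.
Border is strictly dominated by Port, so the inspector never plays it.
Route-2 is strictly dominated by Route-1 (it gives the inspector strictly more in every row), so the smuggler never plays it.
On the remaining 2×2 (Port, Airport vs Route-1, Route-3):
Let the inspector play Port with probability p. Expected payoff against Route-1: 8p + 0(1−p) = 8p; against Route-3: 4p + 7(1−p) = −3p + 7.
Setting these equal: 8p = −3p + 7 ⇒ 11p = 7 ⇒ p = 7/11, and the value is (8)·(7/11) = 56/11.
For the smuggler: with q = P(Route-1), equating Port's and Airport's payoffs gives 4q + 4 = −7q + 7 ⇒ q = 3/11.

4/11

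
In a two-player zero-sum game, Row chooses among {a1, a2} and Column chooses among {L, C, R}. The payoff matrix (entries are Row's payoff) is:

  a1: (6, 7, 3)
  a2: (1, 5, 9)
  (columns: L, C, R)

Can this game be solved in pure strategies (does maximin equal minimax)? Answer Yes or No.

No

Row minima: a1 → 3, a2 → 1; maximin = 3.
Column maxima: L → 6, C → 7, R → 9; minimax = 6.
3 ≠ 6, so no pure-strategy equilibrium exists.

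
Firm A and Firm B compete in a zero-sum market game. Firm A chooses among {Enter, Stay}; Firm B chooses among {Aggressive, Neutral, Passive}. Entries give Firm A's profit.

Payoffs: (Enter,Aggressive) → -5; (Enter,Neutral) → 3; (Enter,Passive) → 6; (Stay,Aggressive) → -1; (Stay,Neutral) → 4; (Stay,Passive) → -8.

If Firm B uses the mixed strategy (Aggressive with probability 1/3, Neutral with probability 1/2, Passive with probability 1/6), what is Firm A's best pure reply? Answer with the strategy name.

Enter

Expected payoff of Enter: (1/3)·(-5) + (1/2)·3 + (1/6)·6 = 5/6.
Expected payoff of Stay: (1/3)·(-1) + (1/2)·4 + (1/6)·(-8) = 1/3.
The largest is 5/6, so Firm A's best response is Enter.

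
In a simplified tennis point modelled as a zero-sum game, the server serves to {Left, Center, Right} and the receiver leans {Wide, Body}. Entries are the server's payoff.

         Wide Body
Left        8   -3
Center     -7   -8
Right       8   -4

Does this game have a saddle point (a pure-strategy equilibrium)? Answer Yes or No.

Row minima: Left → -3, Center → -8, Right → -4; maximin = -3.
Column maxima: Wide → 8, Body → -3; minimax = -3.
maximin = minimax = -3, so a saddle point exists.

Yes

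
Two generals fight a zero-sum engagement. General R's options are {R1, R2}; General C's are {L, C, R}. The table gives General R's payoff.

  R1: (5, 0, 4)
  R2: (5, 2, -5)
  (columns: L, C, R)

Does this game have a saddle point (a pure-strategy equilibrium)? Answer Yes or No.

Row minima: R1 → 0, R2 → -5; maximin = 0.
Column maxima: L → 5, C → 2, R → 4; minimax = 2.
0 ≠ 2, so no pure-strategy equilibrium exists.

No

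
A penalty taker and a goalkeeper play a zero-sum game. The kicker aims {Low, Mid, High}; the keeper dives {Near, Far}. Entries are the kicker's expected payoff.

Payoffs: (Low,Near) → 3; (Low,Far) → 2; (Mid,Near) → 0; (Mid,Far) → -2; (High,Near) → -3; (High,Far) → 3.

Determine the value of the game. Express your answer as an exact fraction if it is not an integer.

Row minima: Low → 2, Mid → -2, High → -3; maximin = 2.
Column maxima: Near → 3, Far → 3; minimax = 3.
2 ≠ 3, so there is no saddle point; optimal play is mixed.
Mid is strictly dominated by Low, so the kicker never plays it.
On the remaining 2×2 (Low, High vs Near, Far):
Let the kicker play Low with probability p. Expected payoff against Near: 3p + (-3)(1−p) = 6p − 3; against Far: 2p + 3(1−p) = −p + 3.
Setting these equal: 6p − 3 = −p + 3 ⇒ 7p = 6 ⇒ p = 6/7, and the value is (6)·(6/7) − 3 = 15/7.
For the keeper: with q = P(Near), equating Low's and High's payoffs gives q + 2 = −6q + 3 ⇒ q = 1/7.

15/7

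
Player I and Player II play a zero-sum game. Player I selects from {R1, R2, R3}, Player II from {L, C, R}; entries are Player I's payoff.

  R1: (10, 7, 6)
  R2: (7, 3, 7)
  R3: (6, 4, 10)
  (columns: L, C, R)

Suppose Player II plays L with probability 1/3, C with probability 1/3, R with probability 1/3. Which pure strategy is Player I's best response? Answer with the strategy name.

R1

Expected payoff of R1: (1/3)·10 + (1/3)·7 + (1/3)·6 = 23/3.
Expected payoff of R2: (1/3)·7 + (1/3)·3 + (1/3)·7 = 17/3.
Expected payoff of R3: (1/3)·6 + (1/3)·4 + (1/3)·10 = 20/3.
The largest is 23/3, so Player I's best response is R1.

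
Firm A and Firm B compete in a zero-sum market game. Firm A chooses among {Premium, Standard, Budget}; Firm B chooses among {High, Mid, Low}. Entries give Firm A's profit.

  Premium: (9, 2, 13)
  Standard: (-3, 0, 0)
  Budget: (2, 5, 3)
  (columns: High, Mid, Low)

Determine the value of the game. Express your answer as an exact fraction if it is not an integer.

Row minima: Premium → 2, Standard → -3, Budget → 2; maximin = 2.
Column maxima: High → 9, Mid → 5, Low → 13; minimax = 5.
2 ≠ 5, so there is no saddle point; optimal play is mixed.
Standard is strictly dominated by Premium, so Firm A never plays it.
Low is strictly dominated by High (it gives Firm A strictly more in every row), so Firm B never plays it.
On the remaining 2×2 (Premium, Budget vs High, Mid):
Let Firm A play Premium with probability p. Expected payoff against High: 9p + 2(1−p) = 7p + 2; against Mid: 2p + 5(1−p) = −3p + 5.
Setting these equal: 7p + 2 = −3p + 5 ⇒ 10p = 3 ⇒ p = 3/10, and the value is (7)·(3/10) + 2 = 41/10.
For Firm B: with q = P(High), equating Premium's and Budget's payoffs gives 7q + 2 = −3q + 5 ⇒ q = 3/10.

41/10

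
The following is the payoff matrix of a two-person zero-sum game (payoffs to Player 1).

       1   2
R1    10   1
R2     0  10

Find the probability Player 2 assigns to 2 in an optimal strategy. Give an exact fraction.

10/19

Row minima: R1 → 1, R2 → 0; maximin = 1.
Column maxima: 1 → 10, 2 → 10; minimax = 10.
1 ≠ 10, so there is no saddle point; optimal play is mixed.
Let Player 1 play R1 with probability p. Expected payoff against 1: 10p + 0(1−p) = 10p; against 2: 1p + 10(1−p) = −9p + 10.
Setting these equal: 10p = −9p + 10 ⇒ 19p = 10 ⇒ p = 10/19, and the value is (10)·(10/19) = 100/19.
For Player 2: with q = P(1), equating R1's and R2's payoffs gives 9q + 1 = −10q + 10 ⇒ q = 9/19.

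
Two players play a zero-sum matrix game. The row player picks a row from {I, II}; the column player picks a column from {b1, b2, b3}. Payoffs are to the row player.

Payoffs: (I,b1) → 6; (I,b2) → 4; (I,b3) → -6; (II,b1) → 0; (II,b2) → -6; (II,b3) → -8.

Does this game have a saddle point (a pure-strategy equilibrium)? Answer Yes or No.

Row minima: I → -6, II → -8; maximin = -6.
Column maxima: b1 → 6, b2 → 4, b3 → -6; minimax = -6.
maximin = minimax = -6, so a saddle point exists.

Yes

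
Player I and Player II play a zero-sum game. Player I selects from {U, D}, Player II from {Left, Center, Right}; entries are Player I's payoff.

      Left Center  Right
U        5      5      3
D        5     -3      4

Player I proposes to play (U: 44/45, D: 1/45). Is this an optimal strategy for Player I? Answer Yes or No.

Against Left this mix gives (44/45)·5 + (1/45)·5 = 5.
Against Center this mix gives (44/45)·5 + (1/45)·(-3) = 217/45.
Against Right this mix gives (44/45)·3 + (1/45)·4 = 136/45.
Player II will play Right, holding Player I to 136/45. Shifting weight toward the row that does better against Right would raise this floor (the equalizing mix achieves 29/9 against both Right and Center), so the proposed strategy is not optimal.

No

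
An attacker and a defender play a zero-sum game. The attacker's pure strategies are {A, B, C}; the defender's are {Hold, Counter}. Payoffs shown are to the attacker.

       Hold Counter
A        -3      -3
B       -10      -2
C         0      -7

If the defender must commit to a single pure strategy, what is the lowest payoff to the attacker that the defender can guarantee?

-2

Column maxima: Hold → 0, Counter → -2.
The smallest of these is -2.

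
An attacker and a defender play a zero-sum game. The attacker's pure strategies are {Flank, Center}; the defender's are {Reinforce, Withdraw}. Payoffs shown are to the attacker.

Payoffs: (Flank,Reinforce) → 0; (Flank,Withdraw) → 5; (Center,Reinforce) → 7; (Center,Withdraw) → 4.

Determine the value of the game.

Row minima: Flank → 0, Center → 4; maximin = 4.
Column maxima: Reinforce → 7, Withdraw → 5; minimax = 5.
4 ≠ 5, so there is no saddle point; optimal play is mixed.
Let the attacker play Flank with probability p. Expected payoff against Reinforce: 0p + 7(1−p) = −7p + 7; against Withdraw: 5p + 4(1−p) = p + 4.
Setting these equal: −7p + 7 = p + 4 ⇒ −8p = -3 ⇒ p = 3/8, and the value is (-7)·(3/8) + 7 = 35/8.
For the defender: with q = P(Reinforce), equating Flank's and Center's payoffs gives −5q + 5 = 3q + 4 ⇒ q = 1/8.

35/8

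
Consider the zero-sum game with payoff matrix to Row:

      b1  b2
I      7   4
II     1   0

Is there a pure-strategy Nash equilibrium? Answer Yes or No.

Row minima: I → 4, II → 0; maximin = 4.
Column maxima: b1 → 7, b2 → 4; minimax = 4.
maximin = minimax = 4, so a saddle point exists.

Yes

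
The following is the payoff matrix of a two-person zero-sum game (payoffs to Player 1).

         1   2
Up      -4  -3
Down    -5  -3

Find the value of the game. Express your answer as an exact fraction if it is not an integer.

Row minima: Up → -4, Down → -5; maximin = -4.
Column maxima: 1 → -4, 2 → -3; minimax = -4.
Since maximin = minimax = -4, there is a saddle point and the value is -4.

-4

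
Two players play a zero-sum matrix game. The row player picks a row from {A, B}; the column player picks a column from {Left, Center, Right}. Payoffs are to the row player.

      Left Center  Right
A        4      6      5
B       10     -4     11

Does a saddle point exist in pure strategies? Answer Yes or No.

No

Row minima: A → 4, B → -4; maximin = 4.
Column maxima: Left → 10, Center → 6, Right → 11; minimax = 6.
4 ≠ 6, so no pure-strategy equilibrium exists.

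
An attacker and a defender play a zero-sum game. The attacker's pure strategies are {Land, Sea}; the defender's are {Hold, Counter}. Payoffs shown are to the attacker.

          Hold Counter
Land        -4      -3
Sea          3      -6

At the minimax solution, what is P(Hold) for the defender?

3/10

Row minima: Land → -4, Sea → -6; maximin = -4.
Column maxima: Hold → 3, Counter → -3; minimax = -3.
-4 ≠ -3, so there is no saddle point; optimal play is mixed.
Let the attacker play Land with probability p. Expected payoff against Hold: (-4)p + 3(1−p) = −7p + 3; against Counter: (-3)p + (-6)(1−p) = 3p − 6.
Setting these equal: −7p + 3 = 3p − 6 ⇒ −10p = -9 ⇒ p = 9/10, and the value is (-7)·(9/10) + 3 = -33/10.
For the defender: with q = P(Hold), equating Land's and Sea's payoffs gives −q − 3 = 9q − 6 ⇒ q = 3/10.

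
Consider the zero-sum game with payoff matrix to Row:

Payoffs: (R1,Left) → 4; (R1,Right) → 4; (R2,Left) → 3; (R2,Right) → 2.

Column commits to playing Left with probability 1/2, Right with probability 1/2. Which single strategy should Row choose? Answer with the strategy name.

R1

Expected payoff of R1: (1/2)·4 + (1/2)·4 = 4.
Expected payoff of R2: (1/2)·3 + (1/2)·2 = 5/2.
The largest is 4, so Row's best response is R1.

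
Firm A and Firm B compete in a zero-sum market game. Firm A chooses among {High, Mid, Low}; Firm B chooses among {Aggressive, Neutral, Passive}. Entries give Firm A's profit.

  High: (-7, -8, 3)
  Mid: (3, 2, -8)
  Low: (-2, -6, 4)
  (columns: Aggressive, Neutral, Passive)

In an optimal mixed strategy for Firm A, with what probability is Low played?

Row minima: High → -8, Mid → -8, Low → -6; maximin = -6.
Column maxima: Aggressive → 3, Neutral → 2, Passive → 4; minimax = 2.
-6 ≠ 2, so there is no saddle point; optimal play is mixed.
High is strictly dominated by Low, so Firm A never plays it.
Aggressive is strictly dominated by Neutral (it gives Firm A strictly more in every row), so Firm B never plays it.
On the remaining 2×2 (Mid, Low vs Neutral, Passive):
Let Firm A play Mid with probability p. Expected payoff against Neutral: 2p + (-6)(1−p) = 8p − 6; against Passive: (-8)p + 4(1−p) = −12p + 4.
Setting these equal: 8p − 6 = −12p + 4 ⇒ 20p = 10 ⇒ p = 1/2, and the value is (8)·(1/2) − 6 = -2.
For Firm B: with q = P(Neutral), equating Mid's and Low's payoffs gives 10q − 8 = −10q + 4 ⇒ q = 3/5.

1/2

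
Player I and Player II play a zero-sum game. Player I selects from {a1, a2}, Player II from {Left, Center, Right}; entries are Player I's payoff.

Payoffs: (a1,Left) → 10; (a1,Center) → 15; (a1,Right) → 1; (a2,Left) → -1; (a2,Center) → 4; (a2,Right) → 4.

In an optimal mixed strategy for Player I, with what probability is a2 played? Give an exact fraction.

Row minima: a1 → 1, a2 → -1; maximin = 1.
Column maxima: Left → 10, Center → 15, Right → 4; minimax = 4.
1 ≠ 4, so there is no saddle point; optimal play is mixed.
Center is strictly dominated by Left (it gives Player I strictly more in every row), so Player II never plays it.
On the remaining 2×2 (a1, a2 vs Left, Right):
Let Player I play a1 with probability p. Expected payoff against Left: 10p + (-1)(1−p) = 11p − 1; against Right: 1p + 4(1−p) = −3p + 4.
Setting these equal: 11p − 1 = −3p + 4 ⇒ 14p = 5 ⇒ p = 5/14, and the value is (11)·(5/14) − 1 = 41/14.
For Player II: with q = P(Left), equating a1's and a2's payoffs gives 9q + 1 = −5q + 4 ⇒ q = 3/14.

9/14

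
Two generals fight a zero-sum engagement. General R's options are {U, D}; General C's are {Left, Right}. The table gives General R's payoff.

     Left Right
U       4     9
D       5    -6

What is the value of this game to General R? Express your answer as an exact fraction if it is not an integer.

69/16

Row minima: U → 4, D → -6; maximin = 4.
Column maxima: Left → 5, Right → 9; minimax = 5.
4 ≠ 5, so there is no saddle point; optimal play is mixed.
Let General R play U with probability p. Expected payoff against Left: 4p + 5(1−p) = −p + 5; against Right: 9p + (-6)(1−p) = 15p − 6.
Setting these equal: −p + 5 = 15p − 6 ⇒ −16p = -11 ⇒ p = 11/16, and the value is (-1)·(11/16) + 5 = 69/16.
For General C: with q = P(Left), equating U's and D's payoffs gives −5q + 9 = 11q − 6 ⇒ q = 15/16.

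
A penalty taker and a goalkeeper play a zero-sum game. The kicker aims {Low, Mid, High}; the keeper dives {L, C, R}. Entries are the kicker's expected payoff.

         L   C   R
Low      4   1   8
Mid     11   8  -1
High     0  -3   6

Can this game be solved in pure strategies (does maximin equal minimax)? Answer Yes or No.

No

Row minima: Low → 1, Mid → -1, High → -3; maximin = 1.
Column maxima: L → 11, C → 8, R → 8; minimax = 8.
1 ≠ 8, so no pure-strategy equilibrium exists.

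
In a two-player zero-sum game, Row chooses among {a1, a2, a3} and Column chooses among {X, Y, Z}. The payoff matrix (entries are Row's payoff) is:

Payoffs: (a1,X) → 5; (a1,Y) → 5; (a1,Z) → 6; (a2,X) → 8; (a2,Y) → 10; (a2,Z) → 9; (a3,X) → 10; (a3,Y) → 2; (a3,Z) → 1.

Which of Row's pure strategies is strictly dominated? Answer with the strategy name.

a1

a2 gives a strictly higher payoff than a1 against every column: 8 > 5, 10 > 5, 9 > 6.
So a1 is strictly dominated and Row never plays it.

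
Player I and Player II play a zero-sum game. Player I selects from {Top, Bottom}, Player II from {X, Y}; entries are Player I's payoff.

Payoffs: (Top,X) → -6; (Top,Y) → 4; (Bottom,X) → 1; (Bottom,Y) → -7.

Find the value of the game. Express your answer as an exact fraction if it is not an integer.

-19/9

Row minima: Top → -6, Bottom → -7; maximin = -6.
Column maxima: X → 1, Y → 4; minimax = 1.
-6 ≠ 1, so there is no saddle point; optimal play is mixed.
Let Player I play Top with probability p. Expected payoff against X: (-6)p + 1(1−p) = −7p + 1; against Y: 4p + (-7)(1−p) = 11p − 7.
Setting these equal: −7p + 1 = 11p − 7 ⇒ −18p = -8 ⇒ p = 4/9, and the value is (-7)·(4/9) + 1 = -19/9.
For Player II: with q = P(X), equating Top's and Bottom's payoffs gives −10q + 4 = 8q − 7 ⇒ q = 11/18.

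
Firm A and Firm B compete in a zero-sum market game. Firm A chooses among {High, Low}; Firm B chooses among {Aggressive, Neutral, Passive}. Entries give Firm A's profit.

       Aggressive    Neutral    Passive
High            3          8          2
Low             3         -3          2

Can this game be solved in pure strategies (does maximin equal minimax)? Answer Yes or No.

Row minima: High → 2, Low → -3; maximin = 2.
Column maxima: Aggressive → 3, Neutral → 8, Passive → 2; minimax = 2.
maximin = minimax = 2, so a saddle point exists.

Yes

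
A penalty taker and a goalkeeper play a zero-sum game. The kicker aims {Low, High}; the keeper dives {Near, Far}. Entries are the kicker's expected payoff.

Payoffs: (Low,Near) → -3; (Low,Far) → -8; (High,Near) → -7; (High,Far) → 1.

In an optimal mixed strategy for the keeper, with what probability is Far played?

4/13

Row minima: Low → -8, High → -7; maximin = -7.
Column maxima: Near → -3, Far → 1; minimax = -3.
-7 ≠ -3, so there is no saddle point; optimal play is mixed.
Let the kicker play Low with probability p. Expected payoff against Near: (-3)p + (-7)(1−p) = 4p − 7; against Far: (-8)p + 1(1−p) = −9p + 1.
Setting these equal: 4p − 7 = −9p + 1 ⇒ 13p = 8 ⇒ p = 8/13, and the value is (4)·(8/13) − 7 = -59/13.
For the keeper: with q = P(Near), equating Low's and High's payoffs gives 5q − 8 = −8q + 1 ⇒ q = 9/13.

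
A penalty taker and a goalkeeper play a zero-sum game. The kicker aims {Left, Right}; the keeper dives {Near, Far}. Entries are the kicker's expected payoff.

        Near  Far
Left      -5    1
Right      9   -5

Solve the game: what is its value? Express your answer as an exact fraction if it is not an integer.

-4/5

Row minima: Left → -5, Right → -5; maximin = -5.
Column maxima: Near → 9, Far → 1; minimax = 1.
-5 ≠ 1, so there is no saddle point; optimal play is mixed.
Let the kicker play Left with probability p. Expected payoff against Near: (-5)p + 9(1−p) = −14p + 9; against Far: 1p + (-5)(1−p) = 6p − 5.
Setting these equal: −14p + 9 = 6p − 5 ⇒ −20p = -14 ⇒ p = 7/10, and the value is (-14)·(7/10) + 9 = -4/5.
For the keeper: with q = P(Near), equating Left's and Right's payoffs gives −6q + 1 = 14q − 5 ⇒ q = 3/10.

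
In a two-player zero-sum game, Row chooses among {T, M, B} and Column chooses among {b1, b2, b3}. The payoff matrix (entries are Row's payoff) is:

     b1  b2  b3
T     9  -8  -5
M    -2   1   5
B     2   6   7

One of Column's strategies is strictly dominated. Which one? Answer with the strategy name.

b3

b2 holds Row's payoff strictly below b3 in every row: -8 < -5, 1 < 5, 6 < 7.
So b3 is strictly dominated for Column.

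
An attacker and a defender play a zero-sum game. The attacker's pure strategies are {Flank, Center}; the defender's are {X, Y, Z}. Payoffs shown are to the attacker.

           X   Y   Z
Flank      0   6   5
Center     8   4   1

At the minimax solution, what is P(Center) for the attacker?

5/12

Row minima: Flank → 0, Center → 1; maximin = 1.
Column maxima: X → 8, Y → 6, Z → 5; minimax = 5.
1 ≠ 5, so there is no saddle point; optimal play is mixed.
Y is strictly dominated by Z (it gives the attacker strictly more in every row), so the defender never plays it.
On the remaining 2×2 (Flank, Center vs X, Z):
Let the attacker play Flank with probability p. Expected payoff against X: 0p + 8(1−p) = −8p + 8; against Z: 5p + 1(1−p) = 4p + 1.
Setting these equal: −8p + 8 = 4p + 1 ⇒ −12p = -7 ⇒ p = 7/12, and the value is (-8)·(7/12) + 8 = 10/3.
For the defender: with q = P(X), equating Flank's and Center's payoffs gives −5q + 5 = 7q + 1 ⇒ q = 1/3.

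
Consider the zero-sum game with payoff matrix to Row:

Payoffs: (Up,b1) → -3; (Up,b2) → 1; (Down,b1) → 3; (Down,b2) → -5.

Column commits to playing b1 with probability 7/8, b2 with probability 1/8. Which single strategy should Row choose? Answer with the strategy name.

Down

Expected payoff of Up: (7/8)·(-3) + (1/8)·1 = -5/2.
Expected payoff of Down: (7/8)·3 + (1/8)·(-5) = 2.
The largest is 2, so Row's best response is Down.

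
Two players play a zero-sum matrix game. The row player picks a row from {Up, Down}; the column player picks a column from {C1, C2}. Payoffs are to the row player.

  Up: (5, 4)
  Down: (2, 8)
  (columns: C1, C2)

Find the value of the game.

Row minima: Up → 4, Down → 2; maximin = 4.
Column maxima: C1 → 5, C2 → 8; minimax = 5.
4 ≠ 5, so there is no saddle point; optimal play is mixed.
Let the row player play Up with probability p. Expected payoff against C1: 5p + 2(1−p) = 3p + 2; against C2: 4p + 8(1−p) = −4p + 8.
Setting these equal: 3p + 2 = −4p + 8 ⇒ 7p = 6 ⇒ p = 6/7, and the value is (3)·(6/7) + 2 = 32/7.
For the column player: with q = P(C1), equating Up's and Down's payoffs gives q + 4 = −6q + 8 ⇒ q = 4/7.

32/7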